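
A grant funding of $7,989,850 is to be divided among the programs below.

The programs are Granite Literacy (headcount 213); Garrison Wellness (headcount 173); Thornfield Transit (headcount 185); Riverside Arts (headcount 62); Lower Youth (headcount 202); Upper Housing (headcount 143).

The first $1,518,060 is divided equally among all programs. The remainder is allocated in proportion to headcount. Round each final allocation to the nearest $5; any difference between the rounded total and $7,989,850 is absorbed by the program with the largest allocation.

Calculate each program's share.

Equal tier: $1,518,060 ÷ 6 = $253,010 apiece.
Remainder $6,471,790 by headcount (total 978): Granite Literacy 1,409,500.28 → $1,409,500; Garrison Wellness 1,144,805.39 → $1,144,805; Thornfield Transit 1,224,213.85 → $1,224,215; Riverside Arts 410,277.08 → $410,275; Lower Youth 1,336,709.18 → $1,336,710; Upper Housing 946,284.22 → $946,285.
Totals: Granite Literacy $253,010 + $1,409,500 = $1,662,510; Garrison Wellness $253,010 + $1,144,805 = $1,397,815; Thornfield Transit $253,010 + $1,224,215 = $1,477,225; Riverside Arts $253,010 + $410,275 = $663,285; Lower Youth $253,010 + $1,336,710 = $1,589,720; Upper Housing $253,010 + $946,285 = $1,199,295.

Granite Literacy: $1,662,510 | Garrison Wellness: $1,397,815 | Thornfield Transit: $1,477,225 | Riverside Arts: $663,285 | Lower Youth: $1,589,720 | Upper Housing: $1,199,295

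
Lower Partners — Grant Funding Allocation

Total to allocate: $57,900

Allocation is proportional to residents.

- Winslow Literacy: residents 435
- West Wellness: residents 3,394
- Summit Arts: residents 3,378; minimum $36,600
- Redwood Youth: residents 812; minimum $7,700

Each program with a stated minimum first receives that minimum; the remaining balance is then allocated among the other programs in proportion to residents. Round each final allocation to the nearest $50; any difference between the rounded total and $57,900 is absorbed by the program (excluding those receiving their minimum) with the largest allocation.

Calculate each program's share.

Winslow Literacy: $1,550; West Wellness: $12,050; Summit Arts: $36,600; Redwood Youth: $7,700

Guaranteed amounts: Summit Arts $36,600; Redwood Youth $7,700. Remaining pool $13,600.
Remaining pool split over remaining residents 3,829: Winslow Literacy 1,545.05 → $1,550; West Wellness 12,054.95 → $12,050.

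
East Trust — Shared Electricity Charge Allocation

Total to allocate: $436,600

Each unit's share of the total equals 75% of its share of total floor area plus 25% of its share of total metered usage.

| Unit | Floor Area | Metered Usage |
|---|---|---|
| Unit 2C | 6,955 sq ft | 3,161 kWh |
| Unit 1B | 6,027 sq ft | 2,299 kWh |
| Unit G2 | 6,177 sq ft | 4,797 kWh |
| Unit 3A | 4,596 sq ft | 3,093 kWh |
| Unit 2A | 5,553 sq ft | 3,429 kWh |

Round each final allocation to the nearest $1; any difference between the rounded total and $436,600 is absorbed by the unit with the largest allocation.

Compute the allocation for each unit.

Floor area total 29,308; metered usage total 16,779.
Blended shares (75% floor area + 25% metered usage): Unit 2C 0.2251; Unit 1B 0.1885; Unit G2 0.2295; Unit 3A 0.1637; Unit 2A 0.1932.
Raw shares: Unit 2C 98,269.04; Unit 1B 82,293.32; Unit G2 100,219.10; Unit 3A 71,470.25; Unit 2A 84,348.28.
At nearest $1: Unit 2C $98,269; Unit 1B $82,293; Unit G2 $100,219; Unit 3A $71,470; Unit 2A $84,348. Sum = $436,599.
Difference $436,600 − $436,599 = +$1 applied to largest allocation (Unit G2): Unit G2 becomes $100,220.

Unit 2C: $98,269; Unit 1B: $82,293; Unit G2: $100,220; Unit 3A: $71,470; Unit 2A: $84,348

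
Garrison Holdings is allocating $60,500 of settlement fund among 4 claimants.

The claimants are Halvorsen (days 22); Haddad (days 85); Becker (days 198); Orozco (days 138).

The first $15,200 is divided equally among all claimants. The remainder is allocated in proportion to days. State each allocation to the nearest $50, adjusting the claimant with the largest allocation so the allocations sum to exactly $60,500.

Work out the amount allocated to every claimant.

First tranche $15,200 split equally: $3,800 each.
Remainder $45,300 by days (total 443): Halvorsen 2,249.66 → $2,250; Haddad 8,691.87 → $8,700; Becker 20,246.95 → $20,250; Orozco 14,111.51 → $14,100.
Totals: Halvorsen $3,800 + $2,250 = $6,050; Haddad $3,800 + $8,700 = $12,500; Becker $3,800 + $20,250 = $24,050; Orozco $3,800 + $14,100 = $17,900.

Halvorsen: $6,050 · Haddad: $12,500 · Becker: $24,050 · Orozco: $17,900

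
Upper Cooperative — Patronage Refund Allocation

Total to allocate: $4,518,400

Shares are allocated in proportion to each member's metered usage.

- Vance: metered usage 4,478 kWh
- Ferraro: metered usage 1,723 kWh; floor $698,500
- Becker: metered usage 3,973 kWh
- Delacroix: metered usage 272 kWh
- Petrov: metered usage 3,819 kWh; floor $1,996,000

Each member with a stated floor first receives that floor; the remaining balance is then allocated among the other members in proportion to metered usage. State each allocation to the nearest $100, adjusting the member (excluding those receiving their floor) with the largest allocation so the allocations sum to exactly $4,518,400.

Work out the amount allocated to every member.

Minimums first: Ferraro $698,500; Petrov $1,996,000. Residual $1,823,900.
Residual split over remaining metered usage 8,723: Vance 936,309.09 → $936,300; Becker 830,718.18 → $830,700; Delacroix 56,872.73 → $56,900.

Vance: $936,300; Ferraro: $698,500; Becker: $830,700; Delacroix: $56,900; Petrov: $1,996,000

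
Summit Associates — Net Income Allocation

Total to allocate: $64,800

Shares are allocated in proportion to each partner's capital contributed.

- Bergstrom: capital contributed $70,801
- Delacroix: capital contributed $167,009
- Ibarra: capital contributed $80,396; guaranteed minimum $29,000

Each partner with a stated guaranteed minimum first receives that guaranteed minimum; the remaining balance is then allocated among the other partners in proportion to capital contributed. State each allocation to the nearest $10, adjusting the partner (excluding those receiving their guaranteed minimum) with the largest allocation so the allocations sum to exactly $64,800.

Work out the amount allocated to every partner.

Bergstrom: $10,660 | Delacroix: $25,140 | Ibarra: $29,000

Minimums first: Ibarra $29,000. Residual $35,800.
Residual split over remaining capital contributed 237,810: Bergstrom 10,658.41 → $10,660; Delacroix 25,141.59 → $25,140.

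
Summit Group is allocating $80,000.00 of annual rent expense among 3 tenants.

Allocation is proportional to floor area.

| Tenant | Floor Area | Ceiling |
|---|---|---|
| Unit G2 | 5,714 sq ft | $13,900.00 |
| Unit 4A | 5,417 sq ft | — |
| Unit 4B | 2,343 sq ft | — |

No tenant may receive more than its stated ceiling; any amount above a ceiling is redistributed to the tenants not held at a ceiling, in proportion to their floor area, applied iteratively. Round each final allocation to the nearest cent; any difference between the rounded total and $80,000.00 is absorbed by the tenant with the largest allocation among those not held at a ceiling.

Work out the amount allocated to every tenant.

Total floor area = 13,474.
Proportional shares (ignoring caps): Unit G2 33,926.0799; Unit 4A 32,162.6837; Unit 4B 13,911.2365.
Cap binds for Unit G2 ($13,900.00); remaining pool $66,100.00 reallocated over remaining floor area 7,760.
Remaining shares: Unit 4A 46,142.2294 → $46,142.23; Unit 4B 19,957.7706 → $19,957.77.

Unit G2: $13,900.00 · Unit 4A: $46,142.23 · Unit 4B: $19,957.77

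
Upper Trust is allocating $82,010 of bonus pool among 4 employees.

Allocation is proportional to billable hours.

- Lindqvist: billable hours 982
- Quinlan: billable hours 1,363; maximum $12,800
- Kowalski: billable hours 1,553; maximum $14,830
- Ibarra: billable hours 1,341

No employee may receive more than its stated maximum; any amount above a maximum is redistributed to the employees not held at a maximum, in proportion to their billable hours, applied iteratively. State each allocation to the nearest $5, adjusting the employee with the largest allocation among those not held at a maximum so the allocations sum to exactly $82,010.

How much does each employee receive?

Combined billable hours = 5,239.
Pro-rata shares before constraints: Lindqvist 15,371.98; Quinlan 21,336.06; Kowalski 24,310.27; Ibarra 20,991.68.
Cap binds for Quinlan ($12,800), Kowalski ($14,830); balance $54,380 reallocated over remaining billable hours 2,323.
Shares after redistribution: Lindqvist 22,988.02 → $22,990; Ibarra 31,391.98 → $31,390.

Lindqvist: $22,990; Quinlan: $12,800; Kowalski: $14,830; Ibarra: $31,390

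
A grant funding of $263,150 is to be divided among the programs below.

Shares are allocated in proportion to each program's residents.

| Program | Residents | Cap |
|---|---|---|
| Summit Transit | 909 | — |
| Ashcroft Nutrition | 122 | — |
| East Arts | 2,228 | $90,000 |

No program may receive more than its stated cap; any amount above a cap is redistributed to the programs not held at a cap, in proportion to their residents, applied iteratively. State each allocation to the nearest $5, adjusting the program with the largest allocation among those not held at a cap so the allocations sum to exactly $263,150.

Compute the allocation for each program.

Summit Transit: $152,660 · Ashcroft Nutrition: $20,490 · East Arts: $90,000

Combined residents = 3,259.
Unconstrained shares: Summit Transit 73,397.78; Ashcroft Nutrition 9,850.97; East Arts 179,901.26.
Held at cap: East Arts ($90,000); remaining pool $173,150 reallocated over remaining residents 1,031.
Remaining shares: Summit Transit 152,660.86 → $152,660; Ashcroft Nutrition 20,489.14 → $20,490.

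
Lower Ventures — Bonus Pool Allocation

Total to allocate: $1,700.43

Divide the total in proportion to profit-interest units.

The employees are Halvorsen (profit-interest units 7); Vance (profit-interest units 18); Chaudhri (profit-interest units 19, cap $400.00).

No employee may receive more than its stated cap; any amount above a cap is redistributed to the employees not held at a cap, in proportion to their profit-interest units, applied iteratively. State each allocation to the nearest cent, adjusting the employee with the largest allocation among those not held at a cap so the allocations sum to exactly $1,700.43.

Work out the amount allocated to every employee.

Halvorsen: $364.12; Vance: $936.31; Chaudhri: $400.00

Total profit-interest units = 44.
Unconstrained shares: Halvorsen 270.5230; Vance 695.6305; Chaudhri 734.2766.
Capped: Chaudhri ($400.00); residual $1,300.43 reallocated over remaining profit-interest units 25.
Redistributed shares: Halvorsen 364.1204 → $364.12; Vance 936.3096 → $936.31.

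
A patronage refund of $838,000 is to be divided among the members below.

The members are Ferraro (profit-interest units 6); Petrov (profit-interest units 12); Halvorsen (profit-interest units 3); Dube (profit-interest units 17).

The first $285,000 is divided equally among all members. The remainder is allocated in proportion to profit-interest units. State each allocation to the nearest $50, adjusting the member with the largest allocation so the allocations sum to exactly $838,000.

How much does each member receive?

First tranche $285,000 split equally: $71,250 each.
Remainder $553,000 by profit-interest units (total 38): Ferraro 87,315.79 → $87,300; Petrov 174,631.58 → $174,650; Halvorsen 43,657.89 → $43,650; Dube 247,394.74 → $247,400.
Totals: Ferraro $71,250 + $87,300 = $158,550; Petrov $71,250 + $174,650 = $245,900; Halvorsen $71,250 + $43,650 = $114,900; Dube $71,250 + $247,400 = $318,650.

Ferraro: $158,550 | Petrov: $245,900 | Halvorsen: $114,900 | Dube: $318,650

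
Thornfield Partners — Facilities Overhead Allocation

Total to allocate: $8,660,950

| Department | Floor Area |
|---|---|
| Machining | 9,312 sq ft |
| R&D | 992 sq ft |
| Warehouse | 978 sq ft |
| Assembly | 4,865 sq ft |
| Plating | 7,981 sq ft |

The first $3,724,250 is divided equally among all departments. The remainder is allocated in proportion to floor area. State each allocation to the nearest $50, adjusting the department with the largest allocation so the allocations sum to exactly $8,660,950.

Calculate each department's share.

$3,724,250 shared equally gives $744,850 per department.
Remainder $4,936,700 by floor area (total 24,128): Machining 1,905,278.12 → $1,905,300; R&D 202,967.77 → $202,950; Warehouse 200,103.31 → $200,100; Assembly 995,401.42 → $995,400; Plating 1,632,949.38 → $1,632,950.
Totals: Machining $744,850 + $1,905,300 = $2,650,150; R&D $744,850 + $202,950 = $947,800; Warehouse $744,850 + $200,100 = $944,950; Assembly $744,850 + $995,400 = $1,740,250; Plating $744,850 + $1,632,950 = $2,377,800.

Machining: $2,650,150 · R&D: $947,800 · Warehouse: $944,950 · Assembly: $1,740,250 · Plating: $2,377,800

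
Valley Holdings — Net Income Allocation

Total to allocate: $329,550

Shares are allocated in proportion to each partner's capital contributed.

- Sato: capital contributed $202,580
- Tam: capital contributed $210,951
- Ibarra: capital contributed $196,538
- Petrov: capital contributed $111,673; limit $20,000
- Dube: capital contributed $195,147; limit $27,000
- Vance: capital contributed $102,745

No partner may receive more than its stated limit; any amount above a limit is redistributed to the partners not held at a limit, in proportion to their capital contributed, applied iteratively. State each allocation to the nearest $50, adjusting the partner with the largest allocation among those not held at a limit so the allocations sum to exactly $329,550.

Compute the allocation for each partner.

Sato: $80,300; Tam: $83,600; Ibarra: $77,900; Petrov: $20,000; Dube: $27,000; Vance: $40,750

Total capital contributed = 1,019,634.
Unconstrained shares: Sato 65,474.71; Tam 68,180.25; Ibarra 63,521.91; Petrov 36,093.18; Dube 63,072.33; Vance 33,207.62.
Cap binds for Petrov ($20,000), Dube ($27,000); remaining pool $282,550 reallocated over remaining capital contributed 712,814.
Redistributed shares: Sato 80,300.02 → $80,300; Tam 83,618.17 → $83,600; Ibarra 77,905.05 → $77,900; Vance 40,726.75 → $40,750.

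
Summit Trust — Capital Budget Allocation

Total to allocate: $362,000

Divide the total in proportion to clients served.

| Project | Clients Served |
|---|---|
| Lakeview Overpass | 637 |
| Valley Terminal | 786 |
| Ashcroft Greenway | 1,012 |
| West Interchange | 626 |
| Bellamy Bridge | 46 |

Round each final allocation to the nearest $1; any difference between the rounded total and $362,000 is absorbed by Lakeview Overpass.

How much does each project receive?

Lakeview Overpass: $74,217; Valley Terminal: $91,578; Ashcroft Greenway: $117,909; West Interchange: $72,936; Bellamy Bridge: $5,360

Sum of clients served: 3,107.
Proportional shares: Lakeview Overpass 637/3,107 × $362,000 = 74,217.57; Valley Terminal 786/3,107 × $362,000 = 91,577.73; Ashcroft Greenway 1,012/3,107 × $362,000 = 117,909.24; West Interchange 626/3,107 × $362,000 = 72,935.95; Bellamy Bridge 46/3,107 × $362,000 = 5,359.51.
After rounding ($1): Lakeview Overpass $74,218; Valley Terminal $91,578; Ashcroft Greenway $117,909; West Interchange $72,936; Bellamy Bridge $5,360. Sum = $362,001.
Difference $362,000 − $362,001 = −$1 applied to Lakeview Overpass: Lakeview Overpass becomes $74,217.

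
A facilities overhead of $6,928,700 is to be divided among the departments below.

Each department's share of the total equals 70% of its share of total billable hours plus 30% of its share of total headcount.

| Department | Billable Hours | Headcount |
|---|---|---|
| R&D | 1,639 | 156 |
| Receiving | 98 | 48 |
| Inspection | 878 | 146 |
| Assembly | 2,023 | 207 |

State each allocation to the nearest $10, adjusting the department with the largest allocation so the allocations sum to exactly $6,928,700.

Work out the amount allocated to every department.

R&D: $2,296,110 · Receiving: $281,610 · Inspection: $1,462,990 · Assembly: $2,887,990

Billable hours total 4,638; headcount total 557.
Blended shares (70% billable hours + 30% headcount): R&D 0.3314; Receiving 0.0406; Inspection 0.2111; Assembly 0.4168.
Raw shares: R&D 2,296,109.51; Receiving 281,607.59; Inspection 1,462,991.97; Assembly 2,887,990.92.
Rounded to nearest $10: R&D $2,296,110; Receiving $281,610; Inspection $1,462,990; Assembly $2,887,990. Sum = $6,928,700.
Rounded total matches; no reconciliation needed.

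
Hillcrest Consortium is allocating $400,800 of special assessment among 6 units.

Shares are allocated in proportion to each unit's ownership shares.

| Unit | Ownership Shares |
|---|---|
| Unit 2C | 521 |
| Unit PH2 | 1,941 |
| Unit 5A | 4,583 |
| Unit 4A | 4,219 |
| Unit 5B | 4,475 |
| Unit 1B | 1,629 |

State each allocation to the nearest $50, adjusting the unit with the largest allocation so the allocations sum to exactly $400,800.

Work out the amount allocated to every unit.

Unit 2C: $12,000; Unit PH2: $44,800; Unit 5A: $105,800; Unit 4A: $97,350; Unit 5B: $103,250; Unit 1B: $37,600

Combined ownership shares = 17,368.
Proportional shares: Unit 2C 521/17,368 × $400,800 = 12,023.08; Unit PH2 1,941/17,368 × $400,800 = 44,792.31; Unit 5A 4,583/17,368 × $400,800 = 105,761.54; Unit 4A 4,219/17,368 × $400,800 = 97,361.54; Unit 5B 4,475/17,368 × $400,800 = 103,269.23; Unit 1B 1,629/17,368 × $400,800 = 37,592.31.
Rounded to nearest $50: Unit 2C $12,000; Unit PH2 $44,800; Unit 5A $105,750; Unit 4A $97,350; Unit 5B $103,250; Unit 1B $37,600. Sum = $400,750.
Difference $400,800 − $400,750 = +$50 applied to largest allocation (Unit 5A): Unit 5A becomes $105,800.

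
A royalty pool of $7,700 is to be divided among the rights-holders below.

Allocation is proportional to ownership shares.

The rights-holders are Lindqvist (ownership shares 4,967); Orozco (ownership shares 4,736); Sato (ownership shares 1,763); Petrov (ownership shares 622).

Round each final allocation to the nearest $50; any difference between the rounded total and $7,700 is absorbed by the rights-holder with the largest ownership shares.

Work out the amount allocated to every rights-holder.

Ownership shares total: 12,088.
Raw shares: Lindqvist 4,967/12,088 × $7,700 = 3,163.96; Orozco 4,736/12,088 × $7,700 = 3,016.81; Sato 1,763/12,088 × $7,700 = 1,123.02; Petrov 622/12,088 × $7,700 = 396.21.
After rounding ($50): Lindqvist $3,150; Orozco $3,000; Sato $1,100; Petrov $400. Sum = $7,650.
Difference $7,700 − $7,650 = +$50 applied to largest ownership shares (Lindqvist): Lindqvist becomes $3,200.

Lindqvist: $3,200; Orozco: $3,000; Sato: $1,100; Petrov: $400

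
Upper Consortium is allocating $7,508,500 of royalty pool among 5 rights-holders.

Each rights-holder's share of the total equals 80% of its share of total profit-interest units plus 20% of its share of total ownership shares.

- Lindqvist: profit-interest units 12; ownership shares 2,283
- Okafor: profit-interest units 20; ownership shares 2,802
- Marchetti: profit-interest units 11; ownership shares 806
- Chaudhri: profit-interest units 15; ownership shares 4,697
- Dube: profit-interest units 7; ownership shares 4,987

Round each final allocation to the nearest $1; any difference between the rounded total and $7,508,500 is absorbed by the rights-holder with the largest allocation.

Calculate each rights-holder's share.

Profit-interest units total 65; ownership shares total 15,575.
Blended shares (80% profit-interest units + 20% ownership shares): Lindqvist 0.1770; Okafor 0.2821; Marchetti 0.1457; Chaudhri 0.2449; Dube 0.1502.
Pro-rata amounts: Lindqvist 1,329,068.47; Okafor 2,118,407.53; Marchetti 1,094,247.76; Chaudhri 1,839,056.84; Dube 1,127,719.41.
Rounded to nearest $1: Lindqvist $1,329,068; Okafor $2,118,408; Marchetti $1,094,248; Chaudhri $1,839,057; Dube $1,127,719. Sum = $7,508,500.
No rounding difference to absorb.

Lindqvist: $1,329,068 | Okafor: $2,118,408 | Marchetti: $1,094,248 | Chaudhri: $1,839,057 | Dube: $1,127,719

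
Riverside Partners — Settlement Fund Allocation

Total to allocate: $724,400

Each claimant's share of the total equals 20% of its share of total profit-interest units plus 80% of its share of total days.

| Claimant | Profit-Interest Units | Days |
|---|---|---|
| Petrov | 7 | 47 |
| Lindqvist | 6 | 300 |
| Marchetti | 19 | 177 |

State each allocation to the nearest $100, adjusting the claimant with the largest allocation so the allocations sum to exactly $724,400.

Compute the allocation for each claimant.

Totals — profit-interest units 32, days 524.
Blended shares (20% profit-interest units + 80% days): Petrov 0.1155; Lindqvist 0.4955; Marchetti 0.3890.
Pro-rata amounts: Petrov 83,672.35; Lindqvist 358,951.26; Marchetti 281,776.39.
At nearest $100: Petrov $83,700; Lindqvist $359,000; Marchetti $281,800. Sum = $724,500.
Difference $724,400 − $724,500 = −$100 applied to largest allocation (Lindqvist): Lindqvist becomes $358,900.

Petrov: $83,700 · Lindqvist: $358,900 · Marchetti: $281,800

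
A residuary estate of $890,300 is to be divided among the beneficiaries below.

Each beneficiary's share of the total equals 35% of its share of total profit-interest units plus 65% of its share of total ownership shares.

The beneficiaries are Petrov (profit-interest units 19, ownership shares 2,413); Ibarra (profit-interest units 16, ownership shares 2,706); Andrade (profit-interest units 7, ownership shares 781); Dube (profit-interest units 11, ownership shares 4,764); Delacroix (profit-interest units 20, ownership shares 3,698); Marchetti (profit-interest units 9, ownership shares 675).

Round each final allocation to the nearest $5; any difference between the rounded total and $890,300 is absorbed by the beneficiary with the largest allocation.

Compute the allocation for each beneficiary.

Totals — profit-interest units 82, ownership shares 15,037.
Composite weights (35% profit-interest units + 65% ownership shares): Petrov 0.1854; Ibarra 0.1853; Andrade 0.0636; Dube 0.2529; Delacroix 0.2452; Marchetti 0.0676.
Raw shares: Petrov 165,064.83; Ibarra 164,940.68; Andrade 56,657.01; Dube 225,141.96; Delacroix 218,317.78; Marchetti 60,177.75.
After rounding ($5): Petrov $165,065; Ibarra $164,940; Andrade $56,655; Dube $225,140; Delacroix $218,320; Marchetti $60,180. Sum = $890,300.
Sum already equals the total — no adjustment.

Petrov: $165,065 | Ibarra: $164,940 | Andrade: $56,655 | Dube: $225,140 | Delacroix: $218,320 | Marchetti: $60,180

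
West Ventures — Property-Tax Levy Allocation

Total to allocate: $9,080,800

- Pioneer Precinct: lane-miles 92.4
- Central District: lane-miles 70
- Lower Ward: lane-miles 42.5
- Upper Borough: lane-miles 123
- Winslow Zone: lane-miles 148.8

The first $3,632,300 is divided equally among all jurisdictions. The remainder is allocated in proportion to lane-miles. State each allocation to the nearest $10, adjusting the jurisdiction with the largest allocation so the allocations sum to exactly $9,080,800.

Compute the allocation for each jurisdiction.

$3,632,300 shared equally gives $726,460 per jurisdiction.
Remainder $5,448,500 by lane-miles (total 476.7): Pioneer Precinct 1,056,096.92 → $1,056,100; Central District 800,073.42 → $800,070; Lower Ward 485,758.86 → $485,760; Upper Borough 1,405,843.30 → $1,405,840; Winslow Zone 1,700,727.50 → $1,700,730.
Totals: Pioneer Precinct $726,460 + $1,056,100 = $1,782,560; Central District $726,460 + $800,070 = $1,526,530; Lower Ward $726,460 + $485,760 = $1,212,220; Upper Borough $726,460 + $1,405,840 = $2,132,300; Winslow Zone $726,460 + $1,700,730 = $2,427,190.

Pioneer Precinct: $1,782,560; Central District: $1,526,530; Lower Ward: $1,212,220; Upper Borough: $2,132,300; Winslow Zone: $2,427,190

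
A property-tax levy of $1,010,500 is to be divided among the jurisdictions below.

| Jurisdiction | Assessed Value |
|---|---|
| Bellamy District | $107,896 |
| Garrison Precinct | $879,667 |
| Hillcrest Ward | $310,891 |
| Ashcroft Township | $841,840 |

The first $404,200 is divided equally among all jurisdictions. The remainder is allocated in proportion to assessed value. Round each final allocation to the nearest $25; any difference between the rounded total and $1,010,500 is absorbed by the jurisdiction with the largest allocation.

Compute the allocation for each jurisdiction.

$404,200 shared equally gives $101,050 per jurisdiction.
Remainder $606,300 by assessed value (total 2,140,294): Bellamy District 30,564.65 → $30,575; Garrison Precinct 249,191.05 → $249,200; Hillcrest Ward 88,068.84 → $88,075; Ashcroft Township 238,475.46 → $238,475.
Rounding difference −$25 on remainder applied to Garrison Precinct.
Totals: Bellamy District $101,050 + $30,575 = $131,625; Garrison Precinct $101,050 + $249,175 = $350,225; Hillcrest Ward $101,050 + $88,075 = $189,125; Ashcroft Township $101,050 + $238,475 = $339,525.

Bellamy District: $131,625; Garrison Precinct: $350,225; Hillcrest Ward: $189,125; Ashcroft Township: $339,525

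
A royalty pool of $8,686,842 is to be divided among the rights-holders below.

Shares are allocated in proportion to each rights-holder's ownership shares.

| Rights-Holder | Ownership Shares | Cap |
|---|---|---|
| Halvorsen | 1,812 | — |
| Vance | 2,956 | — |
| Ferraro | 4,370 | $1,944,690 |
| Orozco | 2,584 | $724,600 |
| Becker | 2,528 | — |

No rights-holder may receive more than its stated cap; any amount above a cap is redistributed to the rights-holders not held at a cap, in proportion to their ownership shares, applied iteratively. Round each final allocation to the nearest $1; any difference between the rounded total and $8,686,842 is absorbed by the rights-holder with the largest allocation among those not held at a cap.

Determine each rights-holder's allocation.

Ownership shares total: 14,250.
Pro-rata shares before constraints: Halvorsen 1,104,600.54; Vance 1,801,986.31; Ferraro 2,663,964.88; Orozco 1,575,214.02; Becker 1,541,076.25.
Cap binds for Ferraro ($1,944,690), Orozco ($724,600); residual $6,017,552 reallocated over remaining ownership shares 7,296.
Remaining shares: Halvorsen 1,494,490.71 → $1,494,491; Vance 2,438,032.31 → $2,438,032; Becker 2,085,028.98 → $2,085,029.

Halvorsen: $1,494,491 · Vance: $2,438,032 · Ferraro: $1,944,690 · Orozco: $724,600 · Becker: $2,085,029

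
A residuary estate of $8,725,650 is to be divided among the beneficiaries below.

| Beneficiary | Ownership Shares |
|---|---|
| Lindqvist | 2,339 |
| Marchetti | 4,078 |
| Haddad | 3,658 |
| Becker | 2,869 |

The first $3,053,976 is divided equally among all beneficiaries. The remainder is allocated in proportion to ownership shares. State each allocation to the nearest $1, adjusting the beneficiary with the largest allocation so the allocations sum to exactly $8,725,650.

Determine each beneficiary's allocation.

Equal tier: $3,053,976 ÷ 4 = $763,494 apiece.
Remainder $5,671,674 by ownership shares (total 12,944): Lindqvist 1,024,879.90 → $1,024,880; Marchetti 1,786,857.74 → $1,786,858; Haddad 1,602,826.29 → $1,602,826; Becker 1,257,110.07 → $1,257,110.
Totals: Lindqvist $763,494 + $1,024,880 = $1,788,374; Marchetti $763,494 + $1,786,858 = $2,550,352; Haddad $763,494 + $1,602,826 = $2,366,320; Becker $763,494 + $1,257,110 = $2,020,604.

Lindqvist: $1,788,374 | Marchetti: $2,550,352 | Haddad: $2,366,320 | Becker: $2,020,604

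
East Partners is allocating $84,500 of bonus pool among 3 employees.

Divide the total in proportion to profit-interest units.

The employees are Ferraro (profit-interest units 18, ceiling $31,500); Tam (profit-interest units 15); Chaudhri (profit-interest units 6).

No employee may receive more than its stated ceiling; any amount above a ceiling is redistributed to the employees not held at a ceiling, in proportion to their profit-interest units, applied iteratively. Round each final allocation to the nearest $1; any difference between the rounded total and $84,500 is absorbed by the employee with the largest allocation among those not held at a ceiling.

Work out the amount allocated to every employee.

Ferraro: $31,500 · Tam: $37,857 · Chaudhri: $15,143

Total profit-interest units = 39.
Pro-rata shares before constraints: Ferraro 39,000.00; Tam 32,500.00; Chaudhri 13,000.00.
Cap binds for Ferraro ($31,500); balance $53,000 reallocated over remaining profit-interest units 21.
Redistributed shares: Tam 37,857.14 → $37,857; Chaudhri 15,142.86 → $15,143.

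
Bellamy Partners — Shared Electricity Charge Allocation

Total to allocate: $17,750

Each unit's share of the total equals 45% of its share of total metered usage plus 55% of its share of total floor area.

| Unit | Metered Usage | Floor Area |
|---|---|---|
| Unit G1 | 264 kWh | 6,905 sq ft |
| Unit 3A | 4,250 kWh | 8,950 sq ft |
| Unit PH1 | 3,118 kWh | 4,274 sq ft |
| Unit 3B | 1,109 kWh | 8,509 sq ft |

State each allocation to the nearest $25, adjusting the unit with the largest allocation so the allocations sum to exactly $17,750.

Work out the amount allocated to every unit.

Unit G1: $2,600 · Unit 3A: $6,925 · Unit PH1: $4,300 · Unit 3B: $3,925

Totals — metered usage 8,741, floor area 28,638.
Combined weights (45% metered usage + 55% floor area): Unit G1 0.1462; Unit 3A 0.3907; Unit PH1 0.2426; Unit 3B 0.2205.
Proportional shares: Unit G1 2,595.11; Unit 3A 6,934.63; Unit PH1 4,306.20; Unit 3B 3,914.06.
Rounded to nearest $25: Unit G1 $2,600; Unit 3A $6,925; Unit PH1 $4,300; Unit 3B $3,925. Sum = $17,750.
No rounding difference to absorb.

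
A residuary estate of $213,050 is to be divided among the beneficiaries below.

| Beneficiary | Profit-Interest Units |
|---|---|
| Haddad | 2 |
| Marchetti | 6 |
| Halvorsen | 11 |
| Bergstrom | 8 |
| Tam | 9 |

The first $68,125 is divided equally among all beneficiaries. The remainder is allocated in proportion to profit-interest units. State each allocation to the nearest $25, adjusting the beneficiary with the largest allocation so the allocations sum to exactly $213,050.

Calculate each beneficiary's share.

Equal tier: $68,125 ÷ 5 = $13,625 apiece.
Remainder $144,925 by profit-interest units (total 36): Haddad 8,051.39 → $8,050; Marchetti 24,154.17 → $24,150; Halvorsen 44,282.64 → $44,275; Bergstrom 32,205.56 → $32,200; Tam 36,231.25 → $36,225.
Rounding difference +$25 on remainder applied to Halvorsen.
Totals: Haddad $13,625 + $8,050 = $21,675; Marchetti $13,625 + $24,150 = $37,775; Halvorsen $13,625 + $44,300 = $57,925; Bergstrom $13,625 + $32,200 = $45,825; Tam $13,625 + $36,225 = $49,850.

Haddad: $21,675; Marchetti: $37,775; Halvorsen: $57,925; Bergstrom: $45,825; Tam: $49,850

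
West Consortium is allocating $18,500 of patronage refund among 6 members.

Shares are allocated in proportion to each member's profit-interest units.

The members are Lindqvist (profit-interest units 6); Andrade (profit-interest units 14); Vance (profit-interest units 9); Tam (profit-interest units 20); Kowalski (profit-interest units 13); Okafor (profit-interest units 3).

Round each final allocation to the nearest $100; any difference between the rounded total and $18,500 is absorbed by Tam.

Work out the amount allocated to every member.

Profit-interest units total: 65.
Unrounded shares: Lindqvist 6/65 × $18,500 = 1,707.69; Andrade 14/65 × $18,500 = 3,984.62; Vance 9/65 × $18,500 = 2,561.54; Tam 20/65 × $18,500 = 5,692.31; Kowalski 13/65 × $18,500 = 3,700.00; Okafor 3/65 × $18,500 = 853.85.
After rounding ($100): Lindqvist $1,700; Andrade $4,000; Vance $2,600; Tam $5,700; Kowalski $3,700; Okafor $900. Sum = $18,600.
Difference $18,500 − $18,600 = −$100 applied to Tam: Tam becomes $5,600.

Lindqvist: $1,700 | Andrade: $4,000 | Vance: $2,600 | Tam: $5,600 | Kowalski: $3,700 | Okafor: $900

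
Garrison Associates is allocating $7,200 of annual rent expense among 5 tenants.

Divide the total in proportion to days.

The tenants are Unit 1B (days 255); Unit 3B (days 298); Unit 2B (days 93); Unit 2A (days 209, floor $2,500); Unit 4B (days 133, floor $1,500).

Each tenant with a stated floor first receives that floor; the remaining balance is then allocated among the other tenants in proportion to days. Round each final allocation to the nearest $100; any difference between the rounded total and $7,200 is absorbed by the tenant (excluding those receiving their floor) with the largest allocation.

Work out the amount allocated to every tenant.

Minimums first: Unit 2A $2,500; Unit 4B $1,500. Balance $3,200.
Balance split over remaining days 646: Unit 1B 1,263.16 → $1,300; Unit 3B 1,476.16 → $1,500; Unit 2B 460.68 → $500.
Rounding difference −$100 applied to Unit 3B → $1,400.

Unit 1B: $1,300; Unit 3B: $1,400; Unit 2B: $500; Unit 2A: $2,500; Unit 4B: $1,500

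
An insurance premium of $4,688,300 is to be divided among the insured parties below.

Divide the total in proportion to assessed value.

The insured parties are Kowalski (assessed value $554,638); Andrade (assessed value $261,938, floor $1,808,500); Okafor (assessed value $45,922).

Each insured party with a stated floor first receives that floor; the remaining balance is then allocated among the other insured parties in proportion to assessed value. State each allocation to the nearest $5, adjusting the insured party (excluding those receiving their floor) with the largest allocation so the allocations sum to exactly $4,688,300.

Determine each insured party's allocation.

Fund the minimums — Andrade $1,808,500. Balance $2,879,800.
Balance split over remaining assessed value 600,560: Kowalski 2,659,595.23 → $2,659,595; Okafor 220,204.77 → $220,205.

Kowalski: $2,659,595 | Andrade: $1,808,500 | Okafor: $220,205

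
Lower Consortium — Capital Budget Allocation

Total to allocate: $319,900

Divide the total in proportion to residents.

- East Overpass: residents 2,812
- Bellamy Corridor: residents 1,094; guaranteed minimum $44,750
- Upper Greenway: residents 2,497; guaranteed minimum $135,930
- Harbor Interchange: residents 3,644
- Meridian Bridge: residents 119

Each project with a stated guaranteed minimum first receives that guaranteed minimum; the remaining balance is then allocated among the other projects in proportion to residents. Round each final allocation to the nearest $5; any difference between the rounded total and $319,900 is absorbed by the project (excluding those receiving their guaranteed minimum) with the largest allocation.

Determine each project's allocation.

East Overpass: $59,540 · Bellamy Corridor: $44,750 · Upper Greenway: $135,930 · Harbor Interchange: $77,160 · Meridian Bridge: $2,520

Minimums first: Bellamy Corridor $44,750; Upper Greenway $135,930. Balance $139,220.
Balance split over remaining residents 6,575: East Overpass 59,541.69 → $59,540; Harbor Interchange 77,158.58 → $77,160; Meridian Bridge 2,519.72 → $2,520.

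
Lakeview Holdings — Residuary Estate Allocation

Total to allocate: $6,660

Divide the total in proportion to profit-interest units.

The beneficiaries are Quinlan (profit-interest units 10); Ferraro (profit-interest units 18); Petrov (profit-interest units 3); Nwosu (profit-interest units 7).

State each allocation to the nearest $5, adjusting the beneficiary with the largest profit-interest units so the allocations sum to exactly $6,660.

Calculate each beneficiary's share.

Total profit-interest units = 10 + 18 + 3 + 7 = 38.
Proportional shares: Quinlan 1,752.63; Ferraro 3,154.74; Petrov 525.79; Nwosu 1,226.84.
At nearest $5: Quinlan $1,755; Ferraro $3,155; Petrov $525; Nwosu $1,225. Sum = $6,660.
No rounding difference to absorb.

Quinlan: $1,755 · Ferraro: $3,155 · Petrov: $525 · Nwosu: $1,225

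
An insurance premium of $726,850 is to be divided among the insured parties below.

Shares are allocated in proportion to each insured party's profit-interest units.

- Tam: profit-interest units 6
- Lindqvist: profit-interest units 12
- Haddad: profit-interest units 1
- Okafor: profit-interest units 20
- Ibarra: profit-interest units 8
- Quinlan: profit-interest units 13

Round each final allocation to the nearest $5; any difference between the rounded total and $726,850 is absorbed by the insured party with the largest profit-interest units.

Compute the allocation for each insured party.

Total profit-interest units = 60.
Raw shares: Tam 6/60 × $726,850 = 72,685.00; Lindqvist 12/60 × $726,850 = 145,370.00; Haddad 1/60 × $726,850 = 12,114.17; Okafor 20/60 × $726,850 = 242,283.33; Ibarra 8/60 × $726,850 = 96,913.33; Quinlan 13/60 × $726,850 = 157,484.17.
Rounded to nearest $5: Tam $72,685; Lindqvist $145,370; Haddad $12,115; Okafor $242,285; Ibarra $96,915; Quinlan $157,485. Sum = $726,855.
Difference $726,850 − $726,855 = −$5 applied to largest profit-interest units (Okafor): Okafor becomes $242,280.

Tam: $72,685; Lindqvist: $145,370; Haddad: $12,115; Okafor: $242,280; Ibarra: $96,915; Quinlan: $157,485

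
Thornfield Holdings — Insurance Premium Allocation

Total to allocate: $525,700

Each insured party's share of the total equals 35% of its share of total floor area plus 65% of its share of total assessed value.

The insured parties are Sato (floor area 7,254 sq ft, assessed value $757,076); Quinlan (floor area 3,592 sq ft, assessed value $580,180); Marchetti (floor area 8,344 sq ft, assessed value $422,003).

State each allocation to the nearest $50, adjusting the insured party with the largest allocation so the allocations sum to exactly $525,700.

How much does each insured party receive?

Sato: $216,600 | Quinlan: $147,150 | Marchetti: $161,950

Totals — floor area 19,190, assessed value 1,759,259.
Combined weights (35% floor area + 65% assessed value): Sato 0.4120; Quinlan 0.2799; Marchetti 0.3081.
Proportional shares: Sato 216,600.48; Quinlan 147,130.06; Marchetti 161,969.46.
Rounded to nearest $50: Sato $216,600; Quinlan $147,150; Marchetti $161,950. Sum = $525,700.
No rounding difference to absorb.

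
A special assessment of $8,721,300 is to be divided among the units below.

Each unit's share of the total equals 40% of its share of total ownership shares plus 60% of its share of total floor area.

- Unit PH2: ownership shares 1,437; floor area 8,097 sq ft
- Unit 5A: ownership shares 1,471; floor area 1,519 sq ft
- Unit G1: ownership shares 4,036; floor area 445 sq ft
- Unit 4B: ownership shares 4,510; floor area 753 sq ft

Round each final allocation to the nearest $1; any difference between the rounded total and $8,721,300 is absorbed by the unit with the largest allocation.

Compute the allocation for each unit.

Ownership shares total 11,454; floor area total 10,814.
Composite weights (40% ownership shares + 60% floor area): Unit PH2 0.4994; Unit 5A 0.1357; Unit G1 0.1656; Unit 4B 0.1993.
Pro-rata amounts: Unit PH2 4,355,716.47; Unit 5A 1,183,047.29; Unit G1 1,444,566.57; Unit 4B 1,737,969.66.
At nearest $1: Unit PH2 $4,355,716; Unit 5A $1,183,047; Unit G1 $1,444,567; Unit 4B $1,737,970. Sum = $8,721,300.
Sum already equals the total — no adjustment.

Unit PH2: $4,355,716; Unit 5A: $1,183,047; Unit G1: $1,444,567; Unit 4B: $1,737,970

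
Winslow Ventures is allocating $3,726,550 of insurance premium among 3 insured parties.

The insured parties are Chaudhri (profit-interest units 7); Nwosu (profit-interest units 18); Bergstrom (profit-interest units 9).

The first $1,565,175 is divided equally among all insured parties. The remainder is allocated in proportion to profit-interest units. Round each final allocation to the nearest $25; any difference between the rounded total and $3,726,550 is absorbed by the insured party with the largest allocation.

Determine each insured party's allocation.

$1,565,175 shared equally gives $521,725 per insured party.
Remainder $2,161,375 by profit-interest units (total 34): Chaudhri 444,988.97 → $445,000; Nwosu 1,144,257.35 → $1,144,250; Bergstrom 572,128.68 → $572,125.
Totals: Chaudhri $521,725 + $445,000 = $966,725; Nwosu $521,725 + $1,144,250 = $1,665,975; Bergstrom $521,725 + $572,125 = $1,093,850.

Chaudhri: $966,725 | Nwosu: $1,665,975 | Bergstrom: $1,093,850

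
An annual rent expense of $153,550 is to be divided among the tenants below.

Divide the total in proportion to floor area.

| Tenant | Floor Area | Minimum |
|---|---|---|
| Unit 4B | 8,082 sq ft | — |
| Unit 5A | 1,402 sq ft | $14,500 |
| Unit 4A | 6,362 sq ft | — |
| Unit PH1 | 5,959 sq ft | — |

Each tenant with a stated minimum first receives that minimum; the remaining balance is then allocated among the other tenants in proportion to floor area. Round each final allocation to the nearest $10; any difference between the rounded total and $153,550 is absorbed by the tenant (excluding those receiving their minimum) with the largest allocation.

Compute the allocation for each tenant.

Unit 4B: $55,080 · Unit 5A: $14,500 · Unit 4A: $43,360 · Unit PH1: $40,610

Guaranteed amounts: Unit 5A $14,500. Remaining pool $139,050.
Remaining pool split over remaining floor area 20,403: Unit 4B 55,080.24 → $55,080; Unit 4A 43,358.14 → $43,360; Unit PH1 40,611.62 → $40,610.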